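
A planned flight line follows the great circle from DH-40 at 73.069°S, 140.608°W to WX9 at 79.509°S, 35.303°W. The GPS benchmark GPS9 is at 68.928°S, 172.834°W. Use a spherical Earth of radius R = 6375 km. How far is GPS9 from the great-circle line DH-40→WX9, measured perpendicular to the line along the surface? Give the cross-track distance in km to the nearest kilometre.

1028 km

δ₁₃ = central angle DH-40→GPS9 = 0.193903 rad  (haversine)
θ₁₃ = bearing DH-40→GPS9 = 275.726°,  θ₁₂ = bearing DH-40→WX9 = 152.145°
dₓₜ = R·arcsin(sin δ₁₃ · sin(θ₁₃ − θ₁₂)) = 6375·arcsin(0.19269·sin(123.581°)) = 1027.837 km
|dₓₜ| = 1027.837 km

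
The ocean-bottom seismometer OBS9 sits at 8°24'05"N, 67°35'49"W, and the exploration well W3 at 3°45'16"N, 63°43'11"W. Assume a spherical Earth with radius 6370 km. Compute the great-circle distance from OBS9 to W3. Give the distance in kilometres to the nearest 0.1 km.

671.2 km

OBS9: φ = +8.40139°, λ = -67.59694°
W3: φ = +3.75444°, λ = -63.71972°
Δφ = -4.6469°,  Δλ = 3.8772°
a = sin²(Δφ/2) + cos φ₁ cos φ₂ sin²(Δλ/2) = 0.002773
c = 2·arcsin(√a) = 0.105372 rad = 6.0374°
d = R·c = 6370 × 0.105372 = 671.2 km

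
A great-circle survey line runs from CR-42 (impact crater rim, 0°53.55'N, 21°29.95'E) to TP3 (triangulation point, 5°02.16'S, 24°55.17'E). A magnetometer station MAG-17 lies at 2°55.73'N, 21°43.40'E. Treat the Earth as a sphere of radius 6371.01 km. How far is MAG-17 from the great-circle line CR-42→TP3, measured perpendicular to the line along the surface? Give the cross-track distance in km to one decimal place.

CR-42: φ = +0.89250°, λ = +21.49917°
TP3: φ = -5.03600°, λ = +24.91950°
MAG-17: φ = +2.92883°, λ = +21.72333°
δ₁₃ = central angle CR-42→MAG-17 = 0.035755 rad  (haversine)
θ₁₃ = bearing CR-42→MAG-17 = 6.275°,  θ₁₂ = bearing CR-42→TP3 = 150.078°
dₓₜ = R·arcsin(sin δ₁₃ · sin(θ₁₃ − θ₁₂)) = 6371.01·arcsin(0.03575·sin(-143.803°)) = -134.511 km
|dₓₜ| = 134.511 km

134.5 km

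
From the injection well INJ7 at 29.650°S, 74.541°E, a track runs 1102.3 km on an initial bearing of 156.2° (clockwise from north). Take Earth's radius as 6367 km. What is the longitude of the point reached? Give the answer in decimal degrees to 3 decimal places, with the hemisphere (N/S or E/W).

79.646°E

δ = d/R = 1102.3/6367 = 0.173127 rad
φ₂ = arcsin(sin φ₁ cos δ + cos φ₁ sin δ cos θ)
   = arcsin(-0.49470·0.98505 + 0.86906·0.17226·-0.91496) = -38.62950°
λ₂ = λ₁ + atan2(sin θ sin δ cos φ₁, cos δ − sin φ₁ sin φ₂) = 79.64630°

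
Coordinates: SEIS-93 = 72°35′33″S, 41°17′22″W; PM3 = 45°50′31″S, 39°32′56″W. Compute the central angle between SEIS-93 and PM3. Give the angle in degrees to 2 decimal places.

26.76°

SEIS-93: φ = -72.59250°, λ = -41.28944°
PM3: φ = -45.84194°, λ = -39.54889°
Δφ = 26.7506°,  Δλ = 1.7406°
a = sin²(Δφ/2) + cos φ₁ cos φ₂ sin²(Δλ/2) = 0.053561
c = 2·arcsin(√a) = 0.467099 rad = 26.7628°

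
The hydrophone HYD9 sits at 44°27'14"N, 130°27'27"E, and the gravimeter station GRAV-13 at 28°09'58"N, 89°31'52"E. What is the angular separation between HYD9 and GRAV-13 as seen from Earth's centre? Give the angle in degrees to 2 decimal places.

36.29°

HYD9: φ = +44.45389°, λ = +130.45750°
GRAV-13: φ = +28.16611°, λ = +89.53111°
Δφ = -16.2878°,  Δλ = -40.9264°
a = sin²(Δφ/2) + cos φ₁ cos φ₂ sin²(Δλ/2) = 0.096981
c = 2·arcsin(√a) = 0.633370 rad = 36.2895°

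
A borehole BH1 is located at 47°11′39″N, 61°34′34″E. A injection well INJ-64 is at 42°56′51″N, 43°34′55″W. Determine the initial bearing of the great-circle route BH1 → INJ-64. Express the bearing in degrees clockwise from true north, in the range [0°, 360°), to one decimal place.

310.5°

BH1: φ = +47.19417°, λ = +61.57611°
INJ-64: φ = +42.94750°, λ = -43.58194°
Δλ = -105.1581°
y = sin Δλ · cos φ₂ = -0.706511
x = cos φ₁ sin φ₂ − sin φ₁ cos φ₂ cos Δλ = 0.603396
θ = atan2(y, x) = -49.5010° → 310.4990° (mod 360°)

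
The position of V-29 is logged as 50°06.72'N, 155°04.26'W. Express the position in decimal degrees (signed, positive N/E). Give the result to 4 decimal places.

+50.1120°, -155.0710°

lat: 50.1120° N → +50.1120°
lon: 155.0710° W → -155.0710°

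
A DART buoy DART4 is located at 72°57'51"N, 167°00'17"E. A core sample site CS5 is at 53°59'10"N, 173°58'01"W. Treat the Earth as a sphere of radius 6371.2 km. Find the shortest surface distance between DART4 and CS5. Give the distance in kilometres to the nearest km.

2288 km

DART4: φ = +72.96417°, λ = +167.00472°
CS5: φ = +53.98611°, λ = -173.96694°
Δφ = -18.9781°,  Δλ = 19.0283°
a = sin²(Δφ/2) + cos φ₁ cos φ₂ sin²(Δλ/2) = 0.031885
c = 2·arcsin(√a) = 0.359052 rad = 20.5722°
d = R·c = 6371.2 × 0.359052 = 2287.6 km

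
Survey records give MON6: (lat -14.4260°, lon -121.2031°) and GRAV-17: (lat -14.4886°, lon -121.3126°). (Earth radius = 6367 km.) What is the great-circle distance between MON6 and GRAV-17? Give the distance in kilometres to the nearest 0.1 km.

13.7 km

Δφ = -0.0626°,  Δλ = -0.1095°
a = sin²(Δφ/2) + cos φ₁ cos φ₂ sin²(Δλ/2) = 0.000001
c = 2·arcsin(√a) = 0.002149 rad = 0.1231°
d = R·c = 6367 × 0.002149 = 13.7 km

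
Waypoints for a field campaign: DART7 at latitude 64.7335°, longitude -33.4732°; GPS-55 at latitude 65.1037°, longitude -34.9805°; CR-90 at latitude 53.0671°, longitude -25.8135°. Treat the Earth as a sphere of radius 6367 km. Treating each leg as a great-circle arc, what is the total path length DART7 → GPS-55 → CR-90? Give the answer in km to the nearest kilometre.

DART7→GPS-55: c = 0.012888 rad, d = 82.06 km
GPS-55→CR-90: c = 0.225046 rad, d = 1432.87 km
Total = 82.06 + 1432.87 = 1514.92 km

1515 km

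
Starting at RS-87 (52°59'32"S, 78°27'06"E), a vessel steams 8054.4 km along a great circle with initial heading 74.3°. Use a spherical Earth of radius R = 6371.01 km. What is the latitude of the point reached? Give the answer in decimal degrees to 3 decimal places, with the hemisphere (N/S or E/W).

4.917°S

RS-87: φ = -52.99222°, λ = +78.45167°
δ = d/R = 8054.4/6371.01 = 1.264227 rad
φ₂ = arcsin(sin φ₁ cos δ + cos φ₁ sin δ cos θ)
   = arcsin(-0.79855·0.30179 + 0.60192·0.95337·0.27060) = -4.91681°
λ₂ = λ₁ + atan2(sin θ sin δ cos φ₁, cos δ − sin φ₁ sin φ₂) = 145.55315°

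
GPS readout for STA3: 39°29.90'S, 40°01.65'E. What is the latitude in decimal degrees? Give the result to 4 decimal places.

39° + 29.90′/60 = 39 + 0.49833 = 39.4983°

39.4983°S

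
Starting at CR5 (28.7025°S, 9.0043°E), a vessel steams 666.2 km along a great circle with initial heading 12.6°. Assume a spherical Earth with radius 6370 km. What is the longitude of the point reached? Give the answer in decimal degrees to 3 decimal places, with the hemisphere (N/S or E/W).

10.420°E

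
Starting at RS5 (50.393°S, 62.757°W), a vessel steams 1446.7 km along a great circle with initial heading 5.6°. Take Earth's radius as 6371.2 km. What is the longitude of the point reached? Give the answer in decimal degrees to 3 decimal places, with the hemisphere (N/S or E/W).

61.172°W

δ = d/R = 1446.7/6371.2 = 0.227069 rad
φ₂ = arcsin(sin φ₁ cos δ + cos φ₁ sin δ cos θ)
   = arcsin(-0.77044·0.97433 + 0.63752·0.22512·0.99523) = -37.43233°
λ₂ = λ₁ + atan2(sin θ sin δ cos φ₁, cos δ − sin φ₁ sin φ₂) = -61.17170°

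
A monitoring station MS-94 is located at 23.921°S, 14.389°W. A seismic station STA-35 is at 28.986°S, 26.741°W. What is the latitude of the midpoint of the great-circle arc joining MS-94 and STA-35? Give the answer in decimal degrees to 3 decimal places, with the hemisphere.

26.587°S

Bx = cos φ₂ cos Δλ = 0.854490,  By = cos φ₂ sin Δλ = -0.187121
φₘ = atan2(sin φ₁ + sin φ₂, √((cos φ₁ + Bx)² + By²)) = -26.58668°
λₘ = λ₁ + atan2(By, cos φ₁ + Bx) = -20.42856°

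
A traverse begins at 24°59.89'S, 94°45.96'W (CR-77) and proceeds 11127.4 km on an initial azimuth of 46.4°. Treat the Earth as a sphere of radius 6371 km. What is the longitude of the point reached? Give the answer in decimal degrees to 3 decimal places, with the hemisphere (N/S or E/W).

14.978°W

CR-77: φ = -24.99817°, λ = -94.76600°
δ = d/R = 11127.4/6371 = 1.746570 rad
φ₂ = arcsin(sin φ₁ cos δ + cos φ₁ sin δ cos θ)
   = arcsin(-0.42259·-0.17487 + 0.90632·0.98459·0.68962) = 43.57351°
λ₂ = λ₁ + atan2(sin θ sin δ cos φ₁, cos δ − sin φ₁ sin φ₂) = -14.97809°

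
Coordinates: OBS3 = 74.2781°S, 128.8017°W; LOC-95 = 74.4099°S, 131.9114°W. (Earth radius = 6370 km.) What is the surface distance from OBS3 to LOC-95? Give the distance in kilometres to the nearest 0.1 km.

94.4 km

Δφ = -0.1318°,  Δλ = -3.1097°
a = sin²(Δφ/2) + cos φ₁ cos φ₂ sin²(Δλ/2) = 0.000055
c = 2·arcsin(√a) = 0.014824 rad = 0.8494°
d = R·c = 6370 × 0.014824 = 94.4 km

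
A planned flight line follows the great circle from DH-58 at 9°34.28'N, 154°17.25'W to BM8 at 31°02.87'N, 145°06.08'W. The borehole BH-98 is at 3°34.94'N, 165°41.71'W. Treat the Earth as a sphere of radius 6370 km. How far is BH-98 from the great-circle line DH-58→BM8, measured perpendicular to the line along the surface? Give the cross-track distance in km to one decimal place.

958.0 km

DH-58: φ = +9.57133°, λ = -154.28750°
BM8: φ = +31.04783°, λ = -145.10133°
BH-98: φ = +3.58233°, λ = -165.69517°
δ₁₃ = central angle DH-58→BH-98 = 0.223626 rad  (haversine)
θ₁₃ = bearing DH-58→BH-98 = 242.890°,  θ₁₂ = bearing DH-58→BM8 = 20.391°
dₓₜ = R·arcsin(sin δ₁₃ · sin(θ₁₃ − θ₁₂)) = 6370·arcsin(0.22177·sin(222.499°)) = -957.965 km
|dₓₜ| = 957.965 km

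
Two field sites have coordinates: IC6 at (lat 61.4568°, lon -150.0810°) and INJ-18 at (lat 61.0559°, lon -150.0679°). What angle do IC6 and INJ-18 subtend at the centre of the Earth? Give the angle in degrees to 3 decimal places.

Δφ = -0.4009°,  Δλ = 0.0131°
a = sin²(Δφ/2) + cos φ₁ cos φ₂ sin²(Δλ/2) = 0.000012
c = 2·arcsin(√a) = 0.006998 rad = 0.4009°

0.401°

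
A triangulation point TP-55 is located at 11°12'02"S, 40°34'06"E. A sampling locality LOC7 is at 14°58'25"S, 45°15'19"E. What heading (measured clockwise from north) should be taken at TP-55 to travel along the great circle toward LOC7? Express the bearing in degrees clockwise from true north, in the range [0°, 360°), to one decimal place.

TP-55: φ = -11.20056°, λ = +40.56833°
LOC7: φ = -14.97361°, λ = +45.25528°
Δλ = 4.6869°
y = sin Δλ · cos φ₂ = 0.078937
x = cos φ₁ sin φ₂ − sin φ₁ cos φ₂ cos Δλ = -0.066432
θ = atan2(y, x) = 130.0835° → 130.0835° (mod 360°)

130.1°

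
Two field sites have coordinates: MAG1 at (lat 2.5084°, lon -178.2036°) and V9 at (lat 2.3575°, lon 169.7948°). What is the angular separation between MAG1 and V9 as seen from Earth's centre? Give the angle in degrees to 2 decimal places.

Δφ = -0.1509°,  Δλ = -12.0016°
a = sin²(Δφ/2) + cos φ₁ cos φ₂ sin²(Δλ/2) = 0.010911
c = 2·arcsin(√a) = 0.209294 rad = 11.9917°

11.99°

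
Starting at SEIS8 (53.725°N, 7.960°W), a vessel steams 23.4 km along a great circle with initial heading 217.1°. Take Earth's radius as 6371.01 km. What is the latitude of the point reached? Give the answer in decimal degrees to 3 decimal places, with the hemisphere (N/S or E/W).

δ = d/R = 23.4/6371.01 = 0.003673 rad
φ₂ = arcsin(sin φ₁ cos δ + cos φ₁ sin δ cos θ)
   = arcsin(0.80619·0.99999 + 0.59166·0.00367·-0.79758) = 53.55696°
λ₂ = λ₁ + atan2(sin θ sin δ cos φ₁, cos δ − sin φ₁ sin φ₂) = -8.17369°

53.557°N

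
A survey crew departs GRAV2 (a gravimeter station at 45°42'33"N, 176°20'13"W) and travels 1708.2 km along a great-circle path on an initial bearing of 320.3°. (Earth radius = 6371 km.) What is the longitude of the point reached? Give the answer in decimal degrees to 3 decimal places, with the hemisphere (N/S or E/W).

165.875°E

GRAV2: φ = +45.70917°, λ = -176.33694°
δ = d/R = 1708.2/6371 = 0.268121 rad
φ₂ = arcsin(sin φ₁ cos δ + cos φ₁ sin δ cos θ)
   = arcsin(0.71580·0.96427 + 0.69830·0.26492·0.76940) = 56.36296°
λ₂ = λ₁ + atan2(sin θ sin δ cos φ₁, cos δ − sin φ₁ sin φ₂) = 165.87514°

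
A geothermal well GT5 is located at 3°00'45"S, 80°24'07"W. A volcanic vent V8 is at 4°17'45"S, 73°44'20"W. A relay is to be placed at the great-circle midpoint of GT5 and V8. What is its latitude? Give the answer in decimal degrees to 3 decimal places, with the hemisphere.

3.660°S

GT5: φ = -3.01250°, λ = -80.40194°
V8: φ = -4.29583°, λ = -73.73889°
Bx = cos φ₂ cos Δλ = 0.990455,  By = cos φ₂ sin Δλ = 0.115704
φₘ = atan2(sin φ₁ + sin φ₂, √((cos φ₁ + Bx)² + By²)) = -3.66034°
λₘ = λ₁ + atan2(By, cos φ₁ + Bx) = -77.07280°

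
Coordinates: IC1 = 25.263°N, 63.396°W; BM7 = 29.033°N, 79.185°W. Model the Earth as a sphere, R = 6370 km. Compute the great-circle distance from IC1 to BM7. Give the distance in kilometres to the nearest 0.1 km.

1615.8 km

Δφ = 3.7700°,  Δλ = -15.7890°
a = sin²(Δφ/2) + cos φ₁ cos φ₂ sin²(Δλ/2) = 0.015999
c = 2·arcsin(√a) = 0.253652 rad = 14.5332°
d = R·c = 6370 × 0.253652 = 1615.8 km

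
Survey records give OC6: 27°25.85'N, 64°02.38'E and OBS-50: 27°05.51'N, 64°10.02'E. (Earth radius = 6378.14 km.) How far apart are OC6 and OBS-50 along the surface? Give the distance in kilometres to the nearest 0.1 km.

39.8 km

OC6: φ = +27.43083°, λ = +64.03967°
OBS-50: φ = +27.09183°, λ = +64.16700°
Δφ = -0.3390°,  Δλ = 0.1273°
a = sin²(Δφ/2) + cos φ₁ cos φ₂ sin²(Δλ/2) = 0.000010
c = 2·arcsin(√a) = 0.006238 rad = 0.3574°
d = R·c = 6378.14 × 0.006238 = 39.8 km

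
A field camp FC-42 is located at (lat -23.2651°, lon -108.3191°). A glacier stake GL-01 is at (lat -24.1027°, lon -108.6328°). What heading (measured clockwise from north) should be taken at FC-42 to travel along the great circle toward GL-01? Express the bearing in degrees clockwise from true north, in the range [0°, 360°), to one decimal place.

198.9°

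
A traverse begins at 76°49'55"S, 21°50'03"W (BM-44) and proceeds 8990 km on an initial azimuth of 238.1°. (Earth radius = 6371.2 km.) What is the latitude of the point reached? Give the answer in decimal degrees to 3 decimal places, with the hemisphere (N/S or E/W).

BM-44: φ = -76.83194°, λ = -21.83417°
δ = d/R = 8990/6371.2 = 1.411037 rad
φ₂ = arcsin(sin φ₁ cos δ + cos φ₁ sin δ cos θ)
   = arcsin(-0.97371·0.15908 + 0.22781·0.98727·-0.52844) = -15.88736°
λ₂ = λ₁ + atan2(sin θ sin δ cos φ₁, cos δ − sin φ₁ sin φ₂) = -141.20677°

15.887°S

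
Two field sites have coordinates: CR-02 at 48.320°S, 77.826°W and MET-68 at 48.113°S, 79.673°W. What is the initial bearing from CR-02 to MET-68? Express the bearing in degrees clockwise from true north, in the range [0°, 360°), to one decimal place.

Δλ = -1.8470°
y = sin Δλ · cos φ₂ = -0.021519
x = cos φ₁ sin φ₂ − sin φ₁ cos φ₂ cos Δλ = 0.003354
θ = atan2(y, x) = -81.1418° → 278.8582° (mod 360°)

278.9°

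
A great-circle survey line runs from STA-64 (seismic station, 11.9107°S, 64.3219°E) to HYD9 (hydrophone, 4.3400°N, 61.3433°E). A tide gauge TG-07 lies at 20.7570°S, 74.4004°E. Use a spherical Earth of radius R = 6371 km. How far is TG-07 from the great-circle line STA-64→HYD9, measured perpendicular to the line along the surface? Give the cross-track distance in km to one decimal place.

δ₁₃ = central angle STA-64→TG-07 = 0.228596 rad  (haversine)
θ₁₃ = bearing STA-64→TG-07 = 133.771°,  θ₁₂ = bearing STA-64→HYD9 = 349.500°
dₓₜ = R·arcsin(sin δ₁₃ · sin(θ₁₃ − θ₁₂)) = 6371·arcsin(0.22661·sin(-215.729°)) = 845.559 km
|dₓₜ| = 845.559 km

845.6 km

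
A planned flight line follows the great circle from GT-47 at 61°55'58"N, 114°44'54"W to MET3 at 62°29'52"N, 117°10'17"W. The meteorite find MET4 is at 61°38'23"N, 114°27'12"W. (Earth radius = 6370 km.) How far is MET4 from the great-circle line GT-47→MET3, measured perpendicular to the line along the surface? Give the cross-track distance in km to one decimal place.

21.6 km

GT-47: φ = +61.93278°, λ = -114.74833°
MET3: φ = +62.49778°, λ = -117.17139°
MET4: φ = +61.63972°, λ = -114.45333°
δ₁₃ = central angle GT-47→MET4 = 0.005664 rad  (haversine)
θ₁₃ = bearing GT-47→MET4 = 154.420°,  θ₁₂ = bearing GT-47→MET3 = 297.643°
dₓₜ = R·arcsin(sin δ₁₃ · sin(θ₁₃ − θ₁₂)) = 6370·arcsin(0.00566·sin(-143.223°)) = -21.602 km
|dₓₜ| = 21.602 km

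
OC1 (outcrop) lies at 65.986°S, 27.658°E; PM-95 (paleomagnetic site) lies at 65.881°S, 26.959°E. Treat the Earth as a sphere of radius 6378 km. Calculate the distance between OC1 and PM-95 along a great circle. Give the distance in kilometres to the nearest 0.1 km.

33.8 km

Δφ = 0.1050°,  Δλ = -0.6990°
a = sin²(Δφ/2) + cos φ₁ cos φ₂ sin²(Δλ/2) = 0.000007
c = 2·arcsin(√a) = 0.005302 rad = 0.3038°
d = R·c = 6378 × 0.005302 = 33.8 km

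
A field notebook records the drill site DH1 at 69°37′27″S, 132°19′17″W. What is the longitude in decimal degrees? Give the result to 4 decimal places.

132° + 19′/60 + 17″/3600 = 132 + 0.31667 + 0.00472 = 132.3214°

132.3214°W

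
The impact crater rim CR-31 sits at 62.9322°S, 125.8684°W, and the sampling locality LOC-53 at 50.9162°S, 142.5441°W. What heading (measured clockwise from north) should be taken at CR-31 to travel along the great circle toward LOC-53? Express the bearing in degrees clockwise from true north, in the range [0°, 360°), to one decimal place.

Δλ = -16.6757°
y = sin Δλ · cos φ₂ = -0.180912
x = cos φ₁ sin φ₂ − sin φ₁ cos φ₂ cos Δλ = 0.184575
θ = atan2(y, x) = -44.4259° → 315.5741° (mod 360°)

315.6°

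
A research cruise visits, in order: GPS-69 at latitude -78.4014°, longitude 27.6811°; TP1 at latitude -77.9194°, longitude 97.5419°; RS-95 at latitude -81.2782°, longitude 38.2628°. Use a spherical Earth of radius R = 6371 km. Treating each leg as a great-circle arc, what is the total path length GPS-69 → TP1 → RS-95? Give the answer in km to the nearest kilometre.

GPS-69→TP1: c = 0.235602 rad, d = 1501.02 km
TP1→RS-95: c = 0.185962 rad, d = 1184.76 km
Total = 1501.02 + 1184.76 = 2685.78 km

2686 km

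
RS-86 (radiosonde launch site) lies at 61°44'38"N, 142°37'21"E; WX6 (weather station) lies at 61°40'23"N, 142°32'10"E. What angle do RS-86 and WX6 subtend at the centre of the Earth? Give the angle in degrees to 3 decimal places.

0.082°

RS-86: φ = +61.74389°, λ = +142.62250°
WX6: φ = +61.67306°, λ = +142.53611°
Δφ = -0.0708°,  Δλ = -0.0864°
a = sin²(Δφ/2) + cos φ₁ cos φ₂ sin²(Δλ/2) = 0.000001
c = 2·arcsin(√a) = 0.001428 rad = 0.0818°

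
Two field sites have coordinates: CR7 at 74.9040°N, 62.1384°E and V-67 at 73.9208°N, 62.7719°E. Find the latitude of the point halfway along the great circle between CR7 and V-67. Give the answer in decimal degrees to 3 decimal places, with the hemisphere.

Bx = cos φ₂ cos Δλ = 0.276949,  By = cos φ₂ sin Δλ = 0.003062
φₘ = atan2(sin φ₁ + sin φ₂, √((cos φ₁ + Bx)² + By²)) = 74.41263°
λₘ = λ₁ + atan2(By, cos φ₁ + Bx) = 62.46489°

74.413°N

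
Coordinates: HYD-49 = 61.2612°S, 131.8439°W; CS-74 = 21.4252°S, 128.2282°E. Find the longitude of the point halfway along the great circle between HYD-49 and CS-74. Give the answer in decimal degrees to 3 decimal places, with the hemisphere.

157.412°E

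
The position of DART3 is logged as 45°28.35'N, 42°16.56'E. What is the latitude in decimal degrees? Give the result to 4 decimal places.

45° + 28.35′/60 = 45 + 0.47250 = 45.4725°

45.4725°N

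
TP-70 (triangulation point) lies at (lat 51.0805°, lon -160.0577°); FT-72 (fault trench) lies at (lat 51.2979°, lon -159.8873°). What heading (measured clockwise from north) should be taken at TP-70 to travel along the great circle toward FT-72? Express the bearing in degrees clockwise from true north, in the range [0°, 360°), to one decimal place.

26.1°

Δλ = 0.1704°
y = sin Δλ · cos φ₂ = 0.001860
x = cos φ₁ sin φ₂ − sin φ₁ cos φ₂ cos Δλ = 0.003796
θ = atan2(y, x) = 26.0963° → 26.0963° (mod 360°)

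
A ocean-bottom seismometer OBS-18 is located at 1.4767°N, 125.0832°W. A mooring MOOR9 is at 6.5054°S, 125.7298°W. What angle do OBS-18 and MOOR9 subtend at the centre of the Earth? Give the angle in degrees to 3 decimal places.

8.008°

Δφ = -7.9821°,  Δλ = -0.6466°
a = sin²(Δφ/2) + cos φ₁ cos φ₂ sin²(Δλ/2) = 0.004876
c = 2·arcsin(√a) = 0.139769 rad = 8.0082°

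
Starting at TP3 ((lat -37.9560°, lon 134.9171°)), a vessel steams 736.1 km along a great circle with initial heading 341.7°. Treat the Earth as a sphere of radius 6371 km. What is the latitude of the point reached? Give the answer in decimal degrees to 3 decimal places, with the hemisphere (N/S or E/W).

31.645°S

δ = d/R = 736.1/6371 = 0.115539 rad
φ₂ = arcsin(sin φ₁ cos δ + cos φ₁ sin δ cos θ)
   = arcsin(-0.61506·0.99333 + 0.78848·0.11528·0.94943) = -31.64498°
λ₂ = λ₁ + atan2(sin θ sin δ cos φ₁, cos δ − sin φ₁ sin φ₂) = 132.48016°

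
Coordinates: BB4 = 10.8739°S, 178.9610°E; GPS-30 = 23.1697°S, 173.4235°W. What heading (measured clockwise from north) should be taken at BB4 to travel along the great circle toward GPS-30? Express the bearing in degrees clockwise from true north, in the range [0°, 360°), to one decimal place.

Δλ = 7.6155°
y = sin Δλ · cos φ₂ = 0.121836
x = cos φ₁ sin φ₂ − sin φ₁ cos φ₂ cos Δλ = -0.214488
θ = atan2(y, x) = 150.4022° → 150.4022° (mod 360°)

150.4°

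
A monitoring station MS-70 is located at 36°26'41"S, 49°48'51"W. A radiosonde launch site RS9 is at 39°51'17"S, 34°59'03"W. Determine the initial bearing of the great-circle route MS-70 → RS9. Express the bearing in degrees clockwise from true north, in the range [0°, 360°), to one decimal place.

110.8°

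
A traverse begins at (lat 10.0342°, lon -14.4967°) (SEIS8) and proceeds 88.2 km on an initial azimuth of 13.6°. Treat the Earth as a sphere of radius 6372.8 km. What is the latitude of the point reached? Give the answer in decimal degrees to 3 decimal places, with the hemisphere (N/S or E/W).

δ = d/R = 88.2/6372.8 = 0.013840 rad
φ₂ = arcsin(sin φ₁ cos δ + cos φ₁ sin δ cos θ)
   = arcsin(0.17424·0.99990 + 0.98470·0.01384·0.97196) = 10.80489°
λ₂ = λ₁ + atan2(sin θ sin δ cos φ₁, cos δ − sin φ₁ sin φ₂) = -14.30688°

10.805°N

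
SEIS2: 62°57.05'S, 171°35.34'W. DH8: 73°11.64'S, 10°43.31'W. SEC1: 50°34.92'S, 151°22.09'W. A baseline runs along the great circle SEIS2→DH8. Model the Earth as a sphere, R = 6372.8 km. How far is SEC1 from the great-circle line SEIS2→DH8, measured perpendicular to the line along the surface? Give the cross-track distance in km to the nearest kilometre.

SEIS2: φ = -62.95083°, λ = -171.58900°
DH8: φ = -73.19400°, λ = -10.72183°
SEC1: φ = -50.58200°, λ = -151.36817°
δ₁₃ = central angle SEIS2→SEC1 = 0.287372 rad  (haversine)
θ₁₃ = bearing SEIS2→SEC1 = 50.745°,  θ₁₂ = bearing SEIS2→DH8 = 172.050°
dₓₜ = R·arcsin(sin δ₁₃ · sin(θ₁₃ − θ₁₂)) = 6372.8·arcsin(0.28343·sin(-121.306°)) = -1558.781 km
|dₓₜ| = 1558.781 km

1559 km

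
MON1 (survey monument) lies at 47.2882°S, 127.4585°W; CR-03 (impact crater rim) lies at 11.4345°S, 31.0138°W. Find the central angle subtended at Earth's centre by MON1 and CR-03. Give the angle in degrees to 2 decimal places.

Δφ = 35.8537°,  Δλ = 96.4447°
a = sin²(Δφ/2) + cos φ₁ cos φ₂ sin²(Δλ/2) = 0.464479
c = 2·arcsin(√a) = 1.499694 rad = 85.9262°

85.93°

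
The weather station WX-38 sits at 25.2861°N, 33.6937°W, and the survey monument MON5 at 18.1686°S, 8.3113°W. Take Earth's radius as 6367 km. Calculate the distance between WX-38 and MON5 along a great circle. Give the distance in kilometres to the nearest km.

Δφ = -43.4547°,  Δλ = 25.3824°
a = sin²(Δφ/2) + cos φ₁ cos φ₂ sin²(Δλ/2) = 0.178507
c = 2·arcsin(√a) = 0.872405 rad = 49.9851°
d = R·c = 6367 × 0.872405 = 5554.6 km

5555 km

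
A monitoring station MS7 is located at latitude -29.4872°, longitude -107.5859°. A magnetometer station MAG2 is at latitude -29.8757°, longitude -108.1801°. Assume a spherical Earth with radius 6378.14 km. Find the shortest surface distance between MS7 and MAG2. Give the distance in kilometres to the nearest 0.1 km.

71.9 km

Δφ = -0.3885°,  Δλ = -0.5942°
a = sin²(Δφ/2) + cos φ₁ cos φ₂ sin²(Δλ/2) = 0.000032
c = 2·arcsin(√a) = 0.011276 rad = 0.6461°
d = R·c = 6378.14 × 0.011276 = 71.9 km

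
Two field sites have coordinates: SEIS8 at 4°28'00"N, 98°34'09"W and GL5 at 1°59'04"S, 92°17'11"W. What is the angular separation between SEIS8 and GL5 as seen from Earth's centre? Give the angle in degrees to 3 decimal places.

SEIS8: φ = +4.46667°, λ = -98.56917°
GL5: φ = -1.98444°, λ = -92.28639°
Δφ = -6.4511°,  Δλ = 6.2828°
a = sin²(Δφ/2) + cos φ₁ cos φ₂ sin²(Δλ/2) = 0.006158
c = 2·arcsin(√a) = 0.157109 rad = 9.0017°

9.002°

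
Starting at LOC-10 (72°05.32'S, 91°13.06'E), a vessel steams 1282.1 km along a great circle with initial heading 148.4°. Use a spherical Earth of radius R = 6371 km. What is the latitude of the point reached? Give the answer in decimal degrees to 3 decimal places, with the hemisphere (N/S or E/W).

LOC-10: φ = -72.08867°, λ = +91.21767°
δ = d/R = 1282.1/6371 = 0.201240 rad
φ₂ = arcsin(sin φ₁ cos δ + cos φ₁ sin δ cos θ)
   = arcsin(-0.95153·0.97982 + 0.30754·0.19988·-0.85173) = -79.96113°
λ₂ = λ₁ + atan2(sin θ sin δ cos φ₁, cos δ − sin φ₁ sin φ₂) = 128.14794°

79.961°S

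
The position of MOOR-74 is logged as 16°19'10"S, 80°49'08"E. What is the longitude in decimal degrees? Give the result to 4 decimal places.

80.8189°E

80° + 49′/60 + 8″/3600 = 80 + 0.81667 + 0.00222 = 80.8189°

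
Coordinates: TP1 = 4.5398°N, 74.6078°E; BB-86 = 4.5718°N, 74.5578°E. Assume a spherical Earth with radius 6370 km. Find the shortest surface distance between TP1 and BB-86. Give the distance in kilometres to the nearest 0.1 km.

6.6 km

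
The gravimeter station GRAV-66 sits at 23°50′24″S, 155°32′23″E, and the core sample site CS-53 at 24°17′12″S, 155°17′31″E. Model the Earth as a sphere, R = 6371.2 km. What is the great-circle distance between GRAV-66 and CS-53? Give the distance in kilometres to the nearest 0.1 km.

GRAV-66: φ = -23.84000°, λ = +155.53972°
CS-53: φ = -24.28667°, λ = +155.29194°
Δφ = -0.4467°,  Δλ = -0.2478°
a = sin²(Δφ/2) + cos φ₁ cos φ₂ sin²(Δλ/2) = 0.000019
c = 2·arcsin(√a) = 0.008739 rad = 0.5007°
d = R·c = 6371.2 × 0.008739 = 55.7 km

55.7 km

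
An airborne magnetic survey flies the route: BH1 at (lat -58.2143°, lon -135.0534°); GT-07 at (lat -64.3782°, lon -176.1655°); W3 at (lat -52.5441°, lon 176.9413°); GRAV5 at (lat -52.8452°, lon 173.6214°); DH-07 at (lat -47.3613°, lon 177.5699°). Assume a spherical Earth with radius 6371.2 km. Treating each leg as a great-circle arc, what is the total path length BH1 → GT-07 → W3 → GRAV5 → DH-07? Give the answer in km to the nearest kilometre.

4526 km

BH1→GT-07: c = 0.353826 rad, d = 2254.29 km
GT-07→W3: c = 0.215617 rad, d = 1373.74 km
W3→GRAV5: c = 0.035505 rad, d = 226.21 km
GRAV5→DH-07: c = 0.105386 rad, d = 671.44 km
Total = 2254.29 + 1373.74 + 226.21 + 671.44 = 4525.68 km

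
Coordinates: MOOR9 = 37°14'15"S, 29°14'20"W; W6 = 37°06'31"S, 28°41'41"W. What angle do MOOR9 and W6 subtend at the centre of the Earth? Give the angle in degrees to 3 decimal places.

MOOR9: φ = -37.23750°, λ = -29.23889°
W6: φ = -37.10861°, λ = -28.69472°
Δφ = 0.1289°,  Δλ = 0.5442°
a = sin²(Δφ/2) + cos φ₁ cos φ₂ sin²(Δλ/2) = 0.000016
c = 2·arcsin(√a) = 0.007895 rad = 0.4523°

0.452°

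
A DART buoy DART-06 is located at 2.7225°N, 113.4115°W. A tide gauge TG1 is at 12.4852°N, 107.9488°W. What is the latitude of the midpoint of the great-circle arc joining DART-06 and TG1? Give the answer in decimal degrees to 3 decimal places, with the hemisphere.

7.612°N

Bx = cos φ₂ cos Δλ = 0.971918,  By = cos φ₂ sin Δλ = 0.092946
φₘ = atan2(sin φ₁ + sin φ₂, √((cos φ₁ + Bx)² + By²)) = 7.61240°
λₘ = λ₁ + atan2(By, cos φ₁ + Bx) = -110.71131°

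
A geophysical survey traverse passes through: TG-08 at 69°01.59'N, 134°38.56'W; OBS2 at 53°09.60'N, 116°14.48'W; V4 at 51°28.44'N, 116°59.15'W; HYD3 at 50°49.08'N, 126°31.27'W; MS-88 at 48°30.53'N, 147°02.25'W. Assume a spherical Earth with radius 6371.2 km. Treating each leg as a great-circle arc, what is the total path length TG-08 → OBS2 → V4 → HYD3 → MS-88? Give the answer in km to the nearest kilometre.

TG-08: φ = +69.02650°, λ = -134.64267°
OBS2: φ = +53.16000°, λ = -116.24133°
V4: φ = +51.47400°, λ = -116.98583°
HYD3: φ = +50.81800°, λ = -126.52117°
MS-88: φ = +48.50883°, λ = -147.03750°
TG-08→OBS2: c = 0.314575 rad, d = 2004.22 km
OBS2→V4: c = 0.030479 rad, d = 194.19 km
V4→HYD3: c = 0.104953 rad, d = 668.68 km
HYD3→MS-88: c = 0.234461 rad, d = 1493.80 km
Total = 2004.22 + 194.19 + 668.68 + 1493.80 = 4360.89 km

4361 km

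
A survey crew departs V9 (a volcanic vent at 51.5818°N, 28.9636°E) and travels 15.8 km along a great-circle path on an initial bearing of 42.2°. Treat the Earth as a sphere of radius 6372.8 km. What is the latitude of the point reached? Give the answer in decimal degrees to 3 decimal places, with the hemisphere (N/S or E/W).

δ = d/R = 15.8/6372.8 = 0.002479 rad
φ₂ = arcsin(sin φ₁ cos δ + cos φ₁ sin δ cos θ)
   = arcsin(0.78350·1.00000 + 0.62140·0.00248·0.74080) = 51.68693°
λ₂ = λ₁ + atan2(sin θ sin δ cos φ₁, cos δ − sin φ₁ sin φ₂) = 29.11751°

51.687°N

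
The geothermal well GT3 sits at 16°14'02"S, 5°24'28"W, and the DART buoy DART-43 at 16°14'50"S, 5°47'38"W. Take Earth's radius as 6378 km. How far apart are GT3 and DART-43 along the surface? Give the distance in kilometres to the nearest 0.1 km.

GT3: φ = -16.23389°, λ = -5.40778°
DART-43: φ = -16.24722°, λ = -5.79389°
Δφ = -0.0133°,  Δλ = -0.3861°
a = sin²(Δφ/2) + cos φ₁ cos φ₂ sin²(Δλ/2) = 0.000010
c = 2·arcsin(√a) = 0.006474 rad = 0.3709°
d = R·c = 6378 × 0.006474 = 41.3 km

41.3 km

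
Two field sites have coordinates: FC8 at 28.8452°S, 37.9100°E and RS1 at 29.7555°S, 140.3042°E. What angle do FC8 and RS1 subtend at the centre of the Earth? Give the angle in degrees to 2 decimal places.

Δφ = -0.9103°,  Δλ = 102.3942°
a = sin²(Δφ/2) + cos φ₁ cos φ₂ sin²(Δλ/2) = 0.461890
c = 2·arcsin(√a) = 1.494502 rad = 85.6287°

85.63°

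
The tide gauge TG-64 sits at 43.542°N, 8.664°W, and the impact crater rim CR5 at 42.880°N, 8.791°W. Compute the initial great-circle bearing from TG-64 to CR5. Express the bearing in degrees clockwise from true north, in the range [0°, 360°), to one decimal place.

188.0°

Δλ = -0.1270°
y = sin Δλ · cos φ₂ = -0.001624
x = cos φ₁ sin φ₂ − sin φ₁ cos φ₂ cos Δλ = -0.011553
θ = atan2(y, x) = -171.9969° → 188.0031° (mod 360°)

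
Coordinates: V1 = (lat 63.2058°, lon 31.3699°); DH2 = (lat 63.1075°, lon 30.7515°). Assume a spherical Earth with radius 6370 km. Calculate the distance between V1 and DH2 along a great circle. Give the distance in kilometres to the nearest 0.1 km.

32.9 km

Δφ = -0.0983°,  Δλ = -0.6184°
a = sin²(Δφ/2) + cos φ₁ cos φ₂ sin²(Δλ/2) = 0.000007
c = 2·arcsin(√a) = 0.005167 rad = 0.2960°
d = R·c = 6370 × 0.005167 = 32.9 km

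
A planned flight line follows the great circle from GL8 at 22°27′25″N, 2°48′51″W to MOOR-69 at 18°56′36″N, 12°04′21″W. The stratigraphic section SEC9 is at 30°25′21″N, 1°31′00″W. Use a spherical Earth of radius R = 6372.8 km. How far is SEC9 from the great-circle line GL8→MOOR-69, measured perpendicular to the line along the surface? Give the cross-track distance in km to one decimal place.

GL8: φ = +22.45694°, λ = -2.81417°
MOOR-69: φ = +18.94333°, λ = -12.07250°
SEC9: φ = +30.42250°, λ = -1.51667°
δ₁₃ = central angle GL8→SEC9 = 0.140492 rad  (haversine)
θ₁₃ = bearing GL8→SEC9 = 8.016°,  θ₁₂ = bearing GL8→MOOR-69 = 249.604°
dₓₜ = R·arcsin(sin δ₁₃ · sin(θ₁₃ − θ₁₂)) = 6372.8·arcsin(0.14003·sin(-241.589°)) = 786.901 km
|dₓₜ| = 786.901 km

786.9 km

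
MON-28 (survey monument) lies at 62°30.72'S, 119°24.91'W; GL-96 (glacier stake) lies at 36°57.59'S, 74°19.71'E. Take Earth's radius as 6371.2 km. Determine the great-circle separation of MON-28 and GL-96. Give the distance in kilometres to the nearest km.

8886 km

MON-28: φ = -62.51200°, λ = -119.41517°
GL-96: φ = -36.95983°, λ = +74.32850°
Δφ = 25.5522°,  Δλ = -166.2563°
a = sin²(Δφ/2) + cos φ₁ cos φ₂ sin²(Δλ/2) = 0.412439
c = 2·arcsin(√a) = 1.394766 rad = 79.9142°
d = R·c = 6371.2 × 1.394766 = 8886.3 km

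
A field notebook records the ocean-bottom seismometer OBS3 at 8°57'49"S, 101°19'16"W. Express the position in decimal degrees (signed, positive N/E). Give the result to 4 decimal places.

-8.9636°, -101.3211°

lat: 8.9636° S → -8.9636°
lon: 101.3211° W → -101.3211°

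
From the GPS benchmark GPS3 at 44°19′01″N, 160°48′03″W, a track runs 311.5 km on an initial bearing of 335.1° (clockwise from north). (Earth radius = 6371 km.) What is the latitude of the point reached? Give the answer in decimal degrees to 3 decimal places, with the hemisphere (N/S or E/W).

GPS3: φ = +44.31694°, λ = -160.80083°
δ = d/R = 311.5/6371 = 0.048893 rad
φ₂ = arcsin(sin φ₁ cos δ + cos φ₁ sin δ cos θ)
   = arcsin(0.69863·0.99880 + 0.71549·0.04887·0.90704) = 46.84534°
λ₂ = λ₁ + atan2(sin θ sin δ cos φ₁, cos δ − sin φ₁ sin φ₂) = -162.52487°

46.845°N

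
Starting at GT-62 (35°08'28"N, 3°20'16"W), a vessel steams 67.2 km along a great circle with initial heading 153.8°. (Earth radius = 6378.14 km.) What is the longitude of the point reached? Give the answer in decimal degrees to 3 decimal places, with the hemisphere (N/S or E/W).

GT-62: φ = +35.14111°, λ = -3.33778°
δ = d/R = 67.2/6378.14 = 0.010536 rad
φ₂ = arcsin(sin φ₁ cos δ + cos φ₁ sin δ cos θ)
   = arcsin(0.57559·0.99994 + 0.81774·0.01054·-0.89726) = 34.59903°
λ₂ = λ₁ + atan2(sin θ sin δ cos φ₁, cos δ − sin φ₁ sin φ₂) = -3.01400°

3.014°W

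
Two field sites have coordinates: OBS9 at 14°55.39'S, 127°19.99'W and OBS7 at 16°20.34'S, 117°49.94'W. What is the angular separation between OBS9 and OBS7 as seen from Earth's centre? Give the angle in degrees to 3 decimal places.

9.257°

OBS9: φ = -14.92317°, λ = -127.33317°
OBS7: φ = -16.33900°, λ = -117.83233°
Δφ = -1.4158°,  Δλ = 9.5008°
a = sin²(Δφ/2) + cos φ₁ cos φ₂ sin²(Δλ/2) = 0.006512
c = 2·arcsin(√a) = 0.161571 rad = 9.2573°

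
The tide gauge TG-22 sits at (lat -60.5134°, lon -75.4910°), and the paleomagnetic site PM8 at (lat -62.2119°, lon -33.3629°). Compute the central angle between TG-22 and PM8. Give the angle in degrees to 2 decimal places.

19.90°

Δφ = -1.6985°,  Δλ = 42.1281°
a = sin²(Δφ/2) + cos φ₁ cos φ₂ sin²(Δλ/2) = 0.029862
c = 2·arcsin(√a) = 0.347358 rad = 19.9022°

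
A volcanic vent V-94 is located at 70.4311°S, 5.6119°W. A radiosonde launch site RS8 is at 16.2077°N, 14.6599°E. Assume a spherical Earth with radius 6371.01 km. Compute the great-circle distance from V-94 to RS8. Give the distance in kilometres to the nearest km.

9761 km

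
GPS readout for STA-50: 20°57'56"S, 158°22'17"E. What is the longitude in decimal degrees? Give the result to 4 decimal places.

158.3714°E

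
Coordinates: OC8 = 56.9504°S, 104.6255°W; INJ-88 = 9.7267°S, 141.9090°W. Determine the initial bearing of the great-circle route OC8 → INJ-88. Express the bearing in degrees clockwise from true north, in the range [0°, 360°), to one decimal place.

Δλ = -37.2835°
y = sin Δλ · cos φ₂ = -0.597051
x = cos φ₁ sin φ₂ − sin φ₁ cos φ₂ cos Δλ = 0.565186
θ = atan2(y, x) = -46.5705° → 313.4295° (mod 360°)

313.4°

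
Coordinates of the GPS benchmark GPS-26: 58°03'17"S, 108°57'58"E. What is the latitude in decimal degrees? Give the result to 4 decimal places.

58.0547°S

58° + 3′/60 + 17″/3600 = 58 + 0.05000 + 0.00472 = 58.0547°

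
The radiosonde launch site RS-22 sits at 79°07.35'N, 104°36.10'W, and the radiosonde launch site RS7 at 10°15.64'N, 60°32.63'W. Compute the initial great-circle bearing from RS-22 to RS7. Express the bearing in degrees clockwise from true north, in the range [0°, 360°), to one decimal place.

RS-22: φ = +79.12250°, λ = -104.60167°
RS7: φ = +10.26067°, λ = -60.54383°
Δλ = 44.0578°
y = sin Δλ · cos φ₂ = 0.684263
x = cos φ₁ sin φ₂ − sin φ₁ cos φ₂ cos Δλ = -0.660826
θ = atan2(y, x) = 134.0018° → 134.0018° (mod 360°)

134.0°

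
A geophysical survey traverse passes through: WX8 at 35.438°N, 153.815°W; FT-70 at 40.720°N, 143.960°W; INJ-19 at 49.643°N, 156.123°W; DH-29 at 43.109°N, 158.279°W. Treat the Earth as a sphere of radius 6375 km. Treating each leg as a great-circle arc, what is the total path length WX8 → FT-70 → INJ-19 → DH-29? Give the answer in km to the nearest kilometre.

WX8→FT-70: c = 0.163634 rad, d = 1043.16 km
FT-70→INJ-19: c = 0.215448 rad, d = 1373.48 km
INJ-19→DH-29: c = 0.116944 rad, d = 745.52 km
Total = 1043.16 + 1373.48 + 745.52 = 3162.16 km

3162 km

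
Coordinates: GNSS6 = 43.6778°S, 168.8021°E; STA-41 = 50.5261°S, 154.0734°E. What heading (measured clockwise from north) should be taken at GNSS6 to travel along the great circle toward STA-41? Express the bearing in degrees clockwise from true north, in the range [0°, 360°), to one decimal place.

230.4°

Δλ = -14.7287°
y = sin Δλ · cos φ₂ = -0.161629
x = cos φ₁ sin φ₂ − sin φ₁ cos φ₂ cos Δλ = -0.133667
θ = atan2(y, x) = -129.5909° → 230.4091° (mod 360°)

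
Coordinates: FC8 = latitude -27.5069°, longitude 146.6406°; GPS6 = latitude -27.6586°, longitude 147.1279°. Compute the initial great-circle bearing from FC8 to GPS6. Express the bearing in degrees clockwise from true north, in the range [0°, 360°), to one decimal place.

109.5°

Δλ = 0.4873°
y = sin Δλ · cos φ₂ = 0.007533
x = cos φ₁ sin φ₂ − sin φ₁ cos φ₂ cos Δλ = -0.002662
θ = atan2(y, x) = 109.4653° → 109.4653° (mod 360°)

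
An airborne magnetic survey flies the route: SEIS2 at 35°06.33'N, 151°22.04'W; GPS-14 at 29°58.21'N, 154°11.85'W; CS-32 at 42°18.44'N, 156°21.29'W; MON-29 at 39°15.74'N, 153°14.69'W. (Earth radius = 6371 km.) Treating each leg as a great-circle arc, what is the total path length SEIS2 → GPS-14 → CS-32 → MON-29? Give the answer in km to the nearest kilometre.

2443 km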